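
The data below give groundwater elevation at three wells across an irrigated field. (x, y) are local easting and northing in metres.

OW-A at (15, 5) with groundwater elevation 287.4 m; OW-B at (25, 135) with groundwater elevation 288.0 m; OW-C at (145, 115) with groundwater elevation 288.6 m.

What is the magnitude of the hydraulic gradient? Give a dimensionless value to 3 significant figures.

0.00706

Taking OW-A as reference: OW-B−OW-A = (10, 130, +0.6); OW-C−OW-A = (130, 110, +1.2).
Solve a·Δx + b·Δy = Δh: det = 10·110 − 130·130 = -15800.
∂h/∂x = [(+0.6)·110 − (+1.2)·130] / -15800 = +0.005696
∂h/∂y = [10·(+1.2) − 130·(+0.6)] / -15800 = +0.004177
|∇h| = √(0.005696² + 0.004177²) = 0.007063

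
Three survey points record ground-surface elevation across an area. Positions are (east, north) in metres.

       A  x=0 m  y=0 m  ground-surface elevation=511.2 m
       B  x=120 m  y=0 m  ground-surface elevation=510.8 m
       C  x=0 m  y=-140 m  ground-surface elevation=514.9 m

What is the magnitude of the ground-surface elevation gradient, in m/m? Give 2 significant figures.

∂z/∂x = (510.8 − 511.2) / (120 − 0) = -0.003333
∂z/∂y = (514.9 − 511.2) / (-140 − 0) = -0.02643
|∇f| = √(-0.003333² + -0.02643²) = 0.02664 m/m

0.027 m/m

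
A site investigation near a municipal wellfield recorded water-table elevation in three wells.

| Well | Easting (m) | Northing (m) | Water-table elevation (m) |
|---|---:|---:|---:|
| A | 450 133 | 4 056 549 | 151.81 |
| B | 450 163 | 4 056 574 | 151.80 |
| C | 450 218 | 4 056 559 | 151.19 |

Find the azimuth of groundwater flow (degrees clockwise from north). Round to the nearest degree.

139°

Taking A as reference: B−A = (30, 25, -0.01); C−A = (85, 10, -0.62).
Determinant of the coordinate differences = 30·10 − 85·25 = -1825.
∂h/∂x = [(-0.01)·10 − (-0.62)·25] / -1825 = -0.008438
∂h/∂y = [30·(-0.62) − 85·(-0.01)] / -1825 = +0.009726
Flow direction (−∇h) has components (+0.008438 E, -0.009726 N).
Azimuth = atan2(E, N) = atan2(+0.008438, -0.009726) = 139.1° ≈ 139°.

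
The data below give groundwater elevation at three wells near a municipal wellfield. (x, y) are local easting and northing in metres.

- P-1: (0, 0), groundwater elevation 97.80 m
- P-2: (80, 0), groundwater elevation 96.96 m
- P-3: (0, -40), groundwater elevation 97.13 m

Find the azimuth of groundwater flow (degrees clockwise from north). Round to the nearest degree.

148°

∂h/∂x = (96.96 − 97.80) / (80 − 0) = -0.01050
∂h/∂y = (97.13 − 97.80) / (-40 − 0) = +0.01675
Flow direction (−∇h) has components (+0.01050 E, -0.01675 N).
Azimuth = atan2(E, N) = atan2(+0.01050, -0.01675) = 147.9° ≈ 148°.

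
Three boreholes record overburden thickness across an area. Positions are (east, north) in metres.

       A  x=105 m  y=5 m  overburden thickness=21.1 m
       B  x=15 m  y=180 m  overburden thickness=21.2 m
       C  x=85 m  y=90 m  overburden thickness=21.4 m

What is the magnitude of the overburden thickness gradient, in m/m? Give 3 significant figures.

0.0122 m/m

Differences from A: to B (Δx, Δy, Δh) = (-90, 175, +0.1); to C = (-20, 85, +0.3).
Solve a·Δx + b·Δy = Δd: det = (-90)·85 − (-20)·175 = -4150.
∂d/∂x = [(+0.1)·85 − (+0.3)·175] / -4150 = +0.01060
∂d/∂y = [(-90)·(+0.3) − (-20)·(+0.1)] / -4150 = +0.006024
|∇f| = √(0.01060² + 0.006024²) = 0.01219 m/m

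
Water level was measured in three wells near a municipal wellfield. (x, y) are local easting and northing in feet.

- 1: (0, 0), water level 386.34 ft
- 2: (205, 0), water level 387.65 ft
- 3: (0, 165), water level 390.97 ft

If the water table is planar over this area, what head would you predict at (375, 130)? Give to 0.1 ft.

∂h/∂x = (387.65 − 386.34) / (205 − 0) = +0.006390
∂h/∂y = (390.97 − 386.34) / (165 − 0) = +0.02806
h(375, 130) = 386.34 + (+0.006390)·(375) + (+0.02806)·(130) = 386.34 +2.396 +3.648 = 392.384 ft.

392.4 ft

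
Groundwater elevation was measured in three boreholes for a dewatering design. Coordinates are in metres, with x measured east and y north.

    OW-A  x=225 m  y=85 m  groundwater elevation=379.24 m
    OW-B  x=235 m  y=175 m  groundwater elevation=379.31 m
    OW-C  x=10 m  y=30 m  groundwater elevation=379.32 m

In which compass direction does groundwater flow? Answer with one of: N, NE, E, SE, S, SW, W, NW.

SE

Differences from OW-A: to OW-B (Δx, Δy, Δh) = (10, 90, +0.07); to OW-C = (-215, -55, +0.08).
Solve a·Δx + b·Δy = Δh: det = 10·(-55) − (-215)·90 = 18800.
∂h/∂x = [(+0.07)·(-55) − (+0.08)·90] / 18800 = -0.0005878
∂h/∂y = [10·(+0.08) − (-215)·(+0.07)] / 18800 = +0.0008431
Flow = −∇h = (+0.0005878 east, -0.0008431 north), which points southeast.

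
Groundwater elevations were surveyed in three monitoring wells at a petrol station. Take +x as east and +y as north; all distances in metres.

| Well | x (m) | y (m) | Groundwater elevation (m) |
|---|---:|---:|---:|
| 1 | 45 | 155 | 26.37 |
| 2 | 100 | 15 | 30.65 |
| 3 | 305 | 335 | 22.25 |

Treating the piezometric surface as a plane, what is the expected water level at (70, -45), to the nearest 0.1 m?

32.3 m

With h = a·x + b·y + c and 1 as origin, the differences give:
  55·a + (-140)·b = +4.28
  260·a + 180·b = -4.12
Eliminate b (×180 and ×(-140), subtract): 46300·a = 193.600 → a = ∂h/∂x = +0.004181
Back-substitute: b = ∂h/∂y = -0.02893.
h(70, -45) = 26.37 + (+0.004181)·(25) + (-0.02893)·(-200) = 26.37 +0.105 +5.786 = 32.260 m.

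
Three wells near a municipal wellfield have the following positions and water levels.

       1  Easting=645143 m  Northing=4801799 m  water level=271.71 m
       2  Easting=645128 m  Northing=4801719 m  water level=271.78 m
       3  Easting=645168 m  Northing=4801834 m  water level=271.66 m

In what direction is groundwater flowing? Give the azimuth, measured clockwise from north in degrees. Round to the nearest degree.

057°

Taking 1 as reference: 2−1 = (-15, -80, +0.07); 3−1 = (25, 35, -0.05).
Determinant of the coordinate differences = (-15)·35 − 25·(-80) = 1475.
∂h/∂x = [(+0.07)·35 − (-0.05)·(-80)] / 1475 = -0.001051
∂h/∂y = [(-15)·(-0.05) − 25·(+0.07)] / 1475 = -0.0006780
Flow direction (−∇h) has components (+0.001051 E, +0.0006780 N).
Azimuth = atan2(E, N) = atan2(+0.001051, +0.0006780) = 57.2° ≈ 057°.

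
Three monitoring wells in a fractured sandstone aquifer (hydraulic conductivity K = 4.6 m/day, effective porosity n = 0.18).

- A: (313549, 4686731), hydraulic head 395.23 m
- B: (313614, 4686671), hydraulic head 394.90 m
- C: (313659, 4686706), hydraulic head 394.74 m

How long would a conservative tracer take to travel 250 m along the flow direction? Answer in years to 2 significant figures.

6.2 years

Differences from A: to B (Δx, Δy, Δh) = (65, -60, -0.33); to C = (110, -25, -0.49).
Solve a·Δx + b·Δy = Δh: det = 65·(-25) − 110·(-60) = 4975.
∂h/∂x = [(-0.33)·(-25) − (-0.49)·(-60)] / 4975 = -0.004251
∂h/∂y = [65·(-0.49) − 110·(-0.33)] / 4975 = +0.0008945
|∇h| = √(-0.004251² + 0.0008945²) = 0.004344
Seepage velocity v = K·i/n = 4.6 × 0.004344 / 0.18 = 0.111 m/day.
t = 250 / 0.111 = 2252 days = 6.17 years.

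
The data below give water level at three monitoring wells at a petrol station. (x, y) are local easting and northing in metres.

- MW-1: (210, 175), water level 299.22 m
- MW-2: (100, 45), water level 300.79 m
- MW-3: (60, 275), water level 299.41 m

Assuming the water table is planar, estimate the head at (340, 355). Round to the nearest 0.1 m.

Taking MW-1 as reference: MW-2−MW-1 = (-110, -130, +1.57); MW-3−MW-1 = (-150, 100, +0.19).
Determinant of the coordinate differences = (-110)·100 − (-150)·(-130) = -30500.
∂h/∂x = [(+1.57)·100 − (+0.19)·(-130)] / -30500 = -0.005957
∂h/∂y = [(-110)·(+0.19) − (-150)·(+1.57)] / -30500 = -0.007036
h(340, 355) = 299.22 + (-0.005957)·(130) + (-0.007036)·(180) = 299.22 -0.774 -1.266 = 297.179 m.

297.2 m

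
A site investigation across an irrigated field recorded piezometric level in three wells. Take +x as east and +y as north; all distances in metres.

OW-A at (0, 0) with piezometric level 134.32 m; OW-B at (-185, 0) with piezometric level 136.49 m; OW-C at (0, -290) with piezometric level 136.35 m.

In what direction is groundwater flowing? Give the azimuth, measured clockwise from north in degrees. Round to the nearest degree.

∂h/∂x = (136.49 − 134.32) / (-185 − 0) = -0.01173
∂h/∂y = (136.35 − 134.32) / (-290 − 0) = -0.007000
Flow direction (−∇h) has components (+0.01173 E, +0.007000 N).
Azimuth = atan2(E, N) = atan2(+0.01173, +0.007000) = 59.2° ≈ 059°.

059°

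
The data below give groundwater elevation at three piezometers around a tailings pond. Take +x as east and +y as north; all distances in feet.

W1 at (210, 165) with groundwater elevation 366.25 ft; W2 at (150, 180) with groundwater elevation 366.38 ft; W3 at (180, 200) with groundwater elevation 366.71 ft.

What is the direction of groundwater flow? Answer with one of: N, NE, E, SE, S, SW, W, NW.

S

Differences from W1: to W2 (Δx, Δy, Δh) = (-60, 15, +0.13); to W3 = (-30, 35, +0.46).
Determinant of the coordinate differences = (-60)·35 − (-30)·15 = -1650.
∂h/∂x = [(+0.13)·35 − (+0.46)·15] / -1650 = +0.001424
∂h/∂y = [(-60)·(+0.46) − (-30)·(+0.13)] / -1650 = +0.01436
Flow = −∇h = (-0.001424 east, -0.01436 north), which points south.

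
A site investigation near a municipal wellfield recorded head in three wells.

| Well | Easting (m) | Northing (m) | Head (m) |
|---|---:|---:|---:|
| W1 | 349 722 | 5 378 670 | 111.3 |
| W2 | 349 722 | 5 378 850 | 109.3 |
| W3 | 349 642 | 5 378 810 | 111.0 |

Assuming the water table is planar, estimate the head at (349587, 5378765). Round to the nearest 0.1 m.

112.4 m

With h = a·x + b·y + c and W1 as origin, the differences give:
  0·a + 180·b = -2.0
  (-80)·a + 140·b = -0.3
Eliminate b (×140 and ×180, subtract): 14400·a = -226.00 → a = ∂h/∂x = -0.01569
Back-substitute: b = ∂h/∂y = -0.01111.
h(349587, 5378765) = 111.3 + (-0.01569)·(-135) + (-0.01111)·(95) = 111.3 +2.119 -1.056 = 112.363 m.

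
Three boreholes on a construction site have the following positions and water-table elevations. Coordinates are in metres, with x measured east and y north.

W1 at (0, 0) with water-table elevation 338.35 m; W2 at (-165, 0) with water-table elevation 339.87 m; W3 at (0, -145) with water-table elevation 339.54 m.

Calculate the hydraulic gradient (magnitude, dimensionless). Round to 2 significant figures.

∂h/∂x = (339.87 − 338.35) / (-165 − 0) = -0.009212
∂h/∂y = (339.54 − 338.35) / (-145 − 0) = -0.008207
|∇h| = √(-0.009212² + -0.008207²) = 0.01234

0.012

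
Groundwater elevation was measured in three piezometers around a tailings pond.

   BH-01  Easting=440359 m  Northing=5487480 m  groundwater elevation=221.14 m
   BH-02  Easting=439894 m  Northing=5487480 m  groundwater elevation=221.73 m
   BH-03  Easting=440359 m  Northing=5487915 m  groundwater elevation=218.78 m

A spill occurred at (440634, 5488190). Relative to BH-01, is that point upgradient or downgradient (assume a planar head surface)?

downgradient

∂h/∂x = (221.73 − 221.14) / (439894 − 440359) = -0.001269
∂h/∂y = (218.78 − 221.14) / (5487915 − 5487480) = -0.005425
Head at (440634, 5488190) = 221.14 + (-0.001269)·(275) + (-0.005425)·(710) = 216.94 m.
That is lower than the 221.14 m at BH-01, so the point is downgradient.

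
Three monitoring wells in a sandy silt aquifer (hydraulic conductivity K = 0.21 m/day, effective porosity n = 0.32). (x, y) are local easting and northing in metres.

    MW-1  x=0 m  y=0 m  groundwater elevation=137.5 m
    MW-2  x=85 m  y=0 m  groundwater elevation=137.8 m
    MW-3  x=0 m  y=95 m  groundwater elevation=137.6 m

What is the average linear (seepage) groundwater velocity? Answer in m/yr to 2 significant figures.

0.88 m/yr

∂h/∂x = (137.8 − 137.5) / (85 − 0) = +0.003529
∂h/∂y = (137.6 − 137.5) / (95 − 0) = +0.001053
|∇h| = √(0.003529² + 0.001053²) = 0.003683
Seepage velocity v = K·i/n = 0.21 × 0.003683 / 0.32 = 0.002417 m/day = 0.8828 m/yr.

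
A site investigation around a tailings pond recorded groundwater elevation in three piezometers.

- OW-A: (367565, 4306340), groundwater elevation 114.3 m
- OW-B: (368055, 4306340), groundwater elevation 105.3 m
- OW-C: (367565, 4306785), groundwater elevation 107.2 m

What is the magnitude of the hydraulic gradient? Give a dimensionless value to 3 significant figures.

∂h/∂x = (105.3 − 114.3) / (368055 − 367565) = -0.01837
∂h/∂y = (107.2 − 114.3) / (4306785 − 4306340) = -0.01596
|∇h| = √(-0.01837² + -0.01596²) = 0.02433

0.0243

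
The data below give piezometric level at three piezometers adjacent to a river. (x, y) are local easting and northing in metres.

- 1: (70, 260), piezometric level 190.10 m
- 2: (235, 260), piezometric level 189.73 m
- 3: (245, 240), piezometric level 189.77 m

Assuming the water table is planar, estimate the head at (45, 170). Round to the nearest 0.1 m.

Differences from 1: to 2 (Δx, Δy, Δh) = (165, 0, -0.37); to 3 = (175, -20, -0.33).
Determinant of the coordinate differences = 165·(-20) − 175·0 = -3300.
∂h/∂x = [(-0.37)·(-20) − (-0.33)·0] / -3300 = -0.002242
∂h/∂y = [165·(-0.33) − 175·(-0.37)] / -3300 = -0.003121
h(45, 170) = 190.10 + (-0.002242)·(-25) + (-0.003121)·(-90) = 190.10 +0.056 +0.281 = 190.437 m.

190.4 m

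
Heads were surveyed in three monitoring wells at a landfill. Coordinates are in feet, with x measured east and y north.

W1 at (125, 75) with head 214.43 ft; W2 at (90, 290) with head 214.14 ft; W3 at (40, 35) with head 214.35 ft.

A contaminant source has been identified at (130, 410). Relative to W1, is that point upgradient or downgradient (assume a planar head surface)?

downgradient

Taking W1 as reference: W2−W1 = (-35, 215, -0.29); W3−W1 = (-85, -40, -0.08).
Solve a·Δx + b·Δy = Δh: det = (-35)·(-40) − (-85)·215 = 19675.
∂h/∂x = [(-0.29)·(-40) − (-0.08)·215] / 19675 = +0.001464
∂h/∂y = [(-35)·(-0.08) − (-85)·(-0.29)] / 19675 = -0.001111
Head at (130, 410) = 214.43 + (+0.001464)·(5) + (-0.001111)·(335) = 214.07 ft.
That is lower than the 214.43 ft at W1, so the point is downgradient.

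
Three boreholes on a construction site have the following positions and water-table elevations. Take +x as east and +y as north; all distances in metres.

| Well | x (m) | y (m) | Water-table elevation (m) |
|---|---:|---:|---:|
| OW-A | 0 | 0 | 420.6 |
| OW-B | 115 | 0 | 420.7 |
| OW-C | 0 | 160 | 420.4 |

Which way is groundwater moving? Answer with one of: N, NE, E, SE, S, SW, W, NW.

NW

∂h/∂x = (420.7 − 420.6) / (115 − 0) = +0.0008696
∂h/∂y = (420.4 − 420.6) / (160 − 0) = -0.001250
Flow = −∇h = (-0.0008696 east, +0.001250 north), which points northwest.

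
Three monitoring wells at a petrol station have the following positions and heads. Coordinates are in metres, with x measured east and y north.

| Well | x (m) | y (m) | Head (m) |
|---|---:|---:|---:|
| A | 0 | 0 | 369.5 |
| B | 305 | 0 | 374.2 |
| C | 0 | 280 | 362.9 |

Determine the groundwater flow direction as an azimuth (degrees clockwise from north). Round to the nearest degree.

327°

∂h/∂x = (374.2 − 369.5) / (305 − 0) = +0.01541
∂h/∂y = (362.9 − 369.5) / (280 − 0) = -0.02357
Flow direction (−∇h) has components (-0.01541 E, +0.02357 N).
Azimuth = atan2(E, N) = atan2(-0.01541, +0.02357) = 326.8° ≈ 327°.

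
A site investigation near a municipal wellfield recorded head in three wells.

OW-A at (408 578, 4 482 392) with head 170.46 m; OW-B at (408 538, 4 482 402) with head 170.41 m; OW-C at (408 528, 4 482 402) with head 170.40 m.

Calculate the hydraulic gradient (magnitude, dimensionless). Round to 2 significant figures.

Taking OW-A as reference: OW-B−OW-A = (-40, 10, -0.05); OW-C−OW-A = (-50, 10, -0.06).
Determinant of the coordinate differences = (-40)·10 − (-50)·10 = 100.
∂h/∂x = [(-0.05)·10 − (-0.06)·10] / 100 = +0.0010000
∂h/∂y = [(-40)·(-0.06) − (-50)·(-0.05)] / 100 = -0.001000
|∇h| = √(0.0010000² + -0.001000²) = 0.001414

0.0014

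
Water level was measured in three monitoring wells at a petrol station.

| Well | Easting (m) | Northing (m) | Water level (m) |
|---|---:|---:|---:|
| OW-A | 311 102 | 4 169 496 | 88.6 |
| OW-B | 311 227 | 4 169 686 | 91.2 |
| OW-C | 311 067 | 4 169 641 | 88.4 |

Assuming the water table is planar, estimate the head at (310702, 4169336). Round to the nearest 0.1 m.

With h = a·x + b·y + c and OW-A as origin, the differences give:
  125·a + 190·b = +2.6
  (-35)·a + 145·b = -0.2
Eliminate b (×145 and ×190, subtract): 24775·a = 415.00 → a = ∂h/∂x = +0.01675
Back-substitute: b = ∂h/∂y = +0.002664.
h(310702, 4169336) = 88.6 + (+0.01675)·(-400) + (+0.002664)·(-160) = 88.6 -6.700 -0.426 = 81.473 m.

81.5 m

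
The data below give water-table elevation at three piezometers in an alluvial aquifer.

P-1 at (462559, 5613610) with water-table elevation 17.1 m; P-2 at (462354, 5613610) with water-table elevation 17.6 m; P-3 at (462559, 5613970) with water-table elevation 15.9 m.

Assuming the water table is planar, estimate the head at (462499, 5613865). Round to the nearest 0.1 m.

16.4 m

∂h/∂x = (17.6 − 17.1) / (462354 − 462559) = -0.002439
∂h/∂y = (15.9 − 17.1) / (5613970 − 5613610) = -0.003333
h(462499, 5613865) = 17.1 + (-0.002439)·(-60) + (-0.003333)·(255) = 17.1 +0.146 -0.850 = 16.396 m.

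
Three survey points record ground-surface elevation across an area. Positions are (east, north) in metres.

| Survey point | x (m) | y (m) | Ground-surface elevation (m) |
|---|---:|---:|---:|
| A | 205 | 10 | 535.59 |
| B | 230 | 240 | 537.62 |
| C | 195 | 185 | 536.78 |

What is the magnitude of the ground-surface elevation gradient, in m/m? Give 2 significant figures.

With z = a·x + b·y + c and A as origin, the differences give:
  25·a + 230·b = +2.03
  (-10)·a + 175·b = +1.19
Eliminate b (×175 and ×230, subtract): 6675·a = 81.550 → a = ∂z/∂x = +0.01222
Back-substitute: b = ∂z/∂y = +0.007498.
|∇f| = √(0.01222² + 0.007498²) = 0.01434 m/m

0.014 m/m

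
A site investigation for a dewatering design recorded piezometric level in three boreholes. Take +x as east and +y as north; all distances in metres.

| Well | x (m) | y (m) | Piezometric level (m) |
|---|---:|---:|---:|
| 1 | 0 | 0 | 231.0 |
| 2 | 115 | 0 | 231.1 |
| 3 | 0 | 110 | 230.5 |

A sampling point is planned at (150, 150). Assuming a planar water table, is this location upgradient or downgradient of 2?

downgradient

∂h/∂x = (231.1 − 231.0) / (115 − 0) = +0.0008696
∂h/∂y = (230.5 − 231.0) / (110 − 0) = -0.004545
Head at (150, 150) = 231.0 + (+0.0008696)·(150) + (-0.004545)·(150) = 230.45 m.
That is lower than the 231.1 m at 2, so the point is downgradient.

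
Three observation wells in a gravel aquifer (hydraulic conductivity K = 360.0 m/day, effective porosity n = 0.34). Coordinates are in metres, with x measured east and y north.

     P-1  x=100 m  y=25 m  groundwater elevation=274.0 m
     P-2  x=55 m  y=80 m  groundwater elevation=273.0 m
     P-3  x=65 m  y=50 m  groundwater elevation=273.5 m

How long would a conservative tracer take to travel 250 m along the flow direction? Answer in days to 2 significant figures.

With h = a·x + b·y + c and P-1 as origin, the differences give:
  (-45)·a + 55·b = -1.0
  (-35)·a + 25·b = -0.5
Eliminate b (×25 and ×55, subtract): 800·a = 2.50 → a = ∂h/∂x = +0.003125
Back-substitute: b = ∂h/∂y = -0.01562.
|∇h| = √(0.003125² + -0.01562²) = 0.01593
Seepage velocity v = K·i/n = 360.0 × 0.01593 / 0.34 = 16.87 m/day.
t = 250 / 16.87 = 14.82 days.

15 days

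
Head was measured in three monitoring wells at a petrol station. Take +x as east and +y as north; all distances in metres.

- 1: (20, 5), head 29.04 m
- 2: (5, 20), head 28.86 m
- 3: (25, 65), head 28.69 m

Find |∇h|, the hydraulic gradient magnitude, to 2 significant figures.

With h = a·x + b·y + c and 1 as origin, the differences give:
  (-15)·a + 15·b = -0.18
  5·a + 60·b = -0.35
Eliminate b (×60 and ×15, subtract): -975·a = -5.550 → a = ∂h/∂x = +0.005692
Back-substitute: b = ∂h/∂y = -0.006308.
|∇h| = √(0.005692² + -0.006308²) = 0.008496

0.0085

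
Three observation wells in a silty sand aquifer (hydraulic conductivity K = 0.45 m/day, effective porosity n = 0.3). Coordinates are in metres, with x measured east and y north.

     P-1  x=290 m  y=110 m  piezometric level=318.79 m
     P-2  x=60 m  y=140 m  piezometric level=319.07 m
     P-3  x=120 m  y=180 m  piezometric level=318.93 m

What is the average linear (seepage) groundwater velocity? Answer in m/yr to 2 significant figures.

1.1 m/yr

Taking P-1 as reference: P-2−P-1 = (-230, 30, +0.28); P-3−P-1 = (-170, 70, +0.14).
Determinant of the coordinate differences = (-230)·70 − (-170)·30 = -11000.
∂h/∂x = [(+0.28)·70 − (+0.14)·30] / -11000 = -0.001400
∂h/∂y = [(-230)·(+0.14) − (-170)·(+0.28)] / -11000 = -0.001400
|∇h| = √(-0.001400² + -0.001400²) = 0.00198
Seepage velocity v = K·i/n = 0.45 × 0.00198 / 0.3 = 0.00297 m/day = 1.085 m/yr.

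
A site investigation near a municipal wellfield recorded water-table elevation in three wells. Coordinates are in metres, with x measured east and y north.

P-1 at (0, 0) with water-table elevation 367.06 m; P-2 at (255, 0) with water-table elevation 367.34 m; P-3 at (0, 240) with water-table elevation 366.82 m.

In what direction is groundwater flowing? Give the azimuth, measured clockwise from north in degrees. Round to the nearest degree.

∂h/∂x = (367.34 − 367.06) / (255 − 0) = +0.001098
∂h/∂y = (366.82 − 367.06) / (240 − 0) = -0.001000
Flow direction (−∇h) has components (-0.001098 E, +0.001000 N).
Azimuth = atan2(E, N) = atan2(-0.001098, +0.001000) = 312.3° ≈ 312°.

312°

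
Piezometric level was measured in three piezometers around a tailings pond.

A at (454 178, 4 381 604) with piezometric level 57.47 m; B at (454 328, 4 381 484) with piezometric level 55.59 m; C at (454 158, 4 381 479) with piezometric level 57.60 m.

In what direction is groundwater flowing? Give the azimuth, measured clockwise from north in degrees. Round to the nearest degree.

094°

With h = a·x + b·y + c and A as origin, the differences give:
  150·a + (-120)·b = -1.88
  (-20)·a + (-125)·b = +0.13
Eliminate b (×(-125) and ×(-120), subtract): -21150·a = 250.600 → a = ∂h/∂x = -0.01185
Back-substitute: b = ∂h/∂y = +0.0008558.
Flow direction (−∇h) has components (+0.01185 E, -0.0008558 N).
Azimuth = atan2(E, N) = atan2(+0.01185, -0.0008558) = 94.1° ≈ 094°.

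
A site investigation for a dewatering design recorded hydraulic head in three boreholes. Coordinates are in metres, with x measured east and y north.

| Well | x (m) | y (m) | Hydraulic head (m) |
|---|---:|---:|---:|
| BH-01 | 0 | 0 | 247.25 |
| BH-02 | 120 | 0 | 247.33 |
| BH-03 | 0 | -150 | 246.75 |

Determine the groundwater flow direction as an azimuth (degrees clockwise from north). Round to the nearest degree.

∂h/∂x = (247.33 − 247.25) / (120 − 0) = +0.0006667
∂h/∂y = (246.75 − 247.25) / (-150 − 0) = +0.003333
Flow direction (−∇h) has components (-0.0006667 E, -0.003333 N).
Azimuth = atan2(E, N) = atan2(-0.0006667, -0.003333) = 191.3° ≈ 191°.

191°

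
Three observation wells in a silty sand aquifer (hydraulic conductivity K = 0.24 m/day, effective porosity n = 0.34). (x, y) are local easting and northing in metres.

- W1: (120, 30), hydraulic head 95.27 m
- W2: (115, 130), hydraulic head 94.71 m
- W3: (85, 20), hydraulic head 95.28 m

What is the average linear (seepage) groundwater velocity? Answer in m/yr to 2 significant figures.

1.5 m/yr

Three-point gradient (reference W1): Δ to W2 = (-5, 100, -0.56), Δ to W3 = (-35, -10, +0.01).
∂h/∂x = +0.001296, ∂h/∂y = -0.005535 (det = 3550).
|∇h| = √(0.001296² + -0.005535²) = 0.005685
Seepage velocity v = K·i/n = 0.24 × 0.005685 / 0.34 = 0.004013 m/day = 1.466 m/yr.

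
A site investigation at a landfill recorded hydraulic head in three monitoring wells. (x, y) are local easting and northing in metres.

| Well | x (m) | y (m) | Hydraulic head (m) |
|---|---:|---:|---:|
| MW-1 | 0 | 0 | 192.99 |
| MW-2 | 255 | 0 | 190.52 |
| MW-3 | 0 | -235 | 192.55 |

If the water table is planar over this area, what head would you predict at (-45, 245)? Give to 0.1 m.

193.9 m

∂h/∂x = (190.52 − 192.99) / (255 − 0) = -0.009686
∂h/∂y = (192.55 − 192.99) / (-235 − 0) = +0.001872
h(-45, 245) = 192.99 + (-0.009686)·(-45) + (+0.001872)·(245) = 192.99 +0.436 +0.459 = 193.885 m.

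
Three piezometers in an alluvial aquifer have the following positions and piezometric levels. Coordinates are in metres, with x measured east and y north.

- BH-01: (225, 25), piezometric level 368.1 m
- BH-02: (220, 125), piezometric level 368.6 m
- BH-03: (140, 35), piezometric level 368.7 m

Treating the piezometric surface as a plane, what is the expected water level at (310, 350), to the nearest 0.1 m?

369.1 m

Three-point gradient (reference BH-01): Δ to BH-02 = (-5, 100, +0.5), Δ to BH-03 = (-85, 10, +0.6).
∂h/∂x = -0.006509, ∂h/∂y = +0.004675 (det = 8450).
h(310, 350) = 368.1 + (-0.006509)·(85) + (+0.004675)·(325) = 368.1 -0.553 +1.519 = 369.066 m.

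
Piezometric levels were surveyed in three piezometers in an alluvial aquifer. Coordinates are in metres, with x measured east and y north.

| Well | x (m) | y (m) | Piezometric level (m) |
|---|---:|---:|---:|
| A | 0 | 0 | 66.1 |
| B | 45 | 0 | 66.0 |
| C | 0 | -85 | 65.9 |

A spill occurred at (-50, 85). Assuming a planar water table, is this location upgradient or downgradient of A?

upgradient

∂h/∂x = (66.0 − 66.1) / (45 − 0) = -0.002222
∂h/∂y = (65.9 − 66.1) / (-85 − 0) = +0.002353
Head at (-50, 85) = 66.1 + (-0.002222)·(-50) + (+0.002353)·(85) = 66.41 m.
That is higher than the 66.1 m at A, so the point is upgradient.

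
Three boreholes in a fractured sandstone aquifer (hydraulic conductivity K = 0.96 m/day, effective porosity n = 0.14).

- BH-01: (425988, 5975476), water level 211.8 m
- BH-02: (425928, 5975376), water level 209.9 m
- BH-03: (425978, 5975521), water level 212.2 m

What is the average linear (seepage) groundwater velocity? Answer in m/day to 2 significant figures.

Three-point gradient (reference BH-01): Δ to BH-02 = (-60, -100, -1.9), Δ to BH-03 = (-10, 45, +0.4).
∂h/∂x = +0.01230, ∂h/∂y = +0.01162 (det = -3700).
|∇h| = √(0.01230² + 0.01162²) = 0.01692
Seepage velocity v = K·i/n = 0.96 × 0.01692 / 0.14 = 0.116 m/day.

0.12 m/day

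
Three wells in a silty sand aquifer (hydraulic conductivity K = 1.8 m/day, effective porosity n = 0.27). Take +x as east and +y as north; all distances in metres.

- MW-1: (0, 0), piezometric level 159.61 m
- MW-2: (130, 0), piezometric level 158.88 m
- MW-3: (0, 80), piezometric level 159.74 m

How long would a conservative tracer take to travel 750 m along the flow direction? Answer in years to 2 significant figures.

∂h/∂x = (158.88 − 159.61) / (130 − 0) = -0.005615
∂h/∂y = (159.74 − 159.61) / (80 − 0) = +0.001625
|∇h| = √(-0.005615² + 0.001625²) = 0.005845
Seepage velocity v = K·i/n = 1.8 × 0.005845 / 0.27 = 0.03897 m/day.
t = 750 / 0.03897 = 1.925e+04 days = 52.7 years.

53 years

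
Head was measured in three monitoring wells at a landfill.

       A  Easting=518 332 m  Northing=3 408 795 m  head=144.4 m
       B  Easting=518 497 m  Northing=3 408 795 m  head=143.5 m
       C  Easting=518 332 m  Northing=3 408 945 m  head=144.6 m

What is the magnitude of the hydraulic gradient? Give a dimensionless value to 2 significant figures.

0.0056

∂h/∂x = (143.5 − 144.4) / (518497 − 518332) = -0.005455
∂h/∂y = (144.6 − 144.4) / (3408945 − 3408795) = +0.001333
|∇h| = √(-0.005455² + 0.001333²) = 0.005616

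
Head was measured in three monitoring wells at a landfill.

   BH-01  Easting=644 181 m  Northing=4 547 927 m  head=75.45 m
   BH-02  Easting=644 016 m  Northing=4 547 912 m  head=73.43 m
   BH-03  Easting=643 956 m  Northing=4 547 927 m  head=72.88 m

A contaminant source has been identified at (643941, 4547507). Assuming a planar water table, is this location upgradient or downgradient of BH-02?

Taking BH-01 as reference: BH-02−BH-01 = (-165, -15, -2.02); BH-03−BH-01 = (-225, 0, -2.57).
Solve a·Δx + b·Δy = Δh: det = (-165)·0 − (-225)·(-15) = -3375.
∂h/∂x = [(-2.02)·0 − (-2.57)·(-15)] / -3375 = +0.01142
∂h/∂y = [(-165)·(-2.57) − (-225)·(-2.02)] / -3375 = +0.009022
Head at (643941, 4547507) = 75.45 + (+0.01142)·(-240) + (+0.009022)·(-420) = 68.92 m.
That is lower than the 73.43 m at BH-02, so the point is downgradient.

downgradient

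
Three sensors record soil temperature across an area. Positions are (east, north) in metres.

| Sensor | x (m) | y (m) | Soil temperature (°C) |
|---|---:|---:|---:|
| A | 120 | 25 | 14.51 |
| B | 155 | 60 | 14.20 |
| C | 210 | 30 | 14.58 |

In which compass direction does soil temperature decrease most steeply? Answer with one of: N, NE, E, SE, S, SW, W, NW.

Differences from A: to B (Δx, Δy, Δh) = (35, 35, -0.31); to C = (90, 5, +0.07).
Determinant of the coordinate differences = 35·5 − 90·35 = -2975.
∂T/∂x = [(-0.31)·5 − (+0.07)·35] / -2975 = +0.001345
∂T/∂y = [35·(+0.07) − 90·(-0.31)] / -2975 = -0.01020
Steepest decrease is along −∇f = (-0.001345 E, +0.01020 N) → north.

N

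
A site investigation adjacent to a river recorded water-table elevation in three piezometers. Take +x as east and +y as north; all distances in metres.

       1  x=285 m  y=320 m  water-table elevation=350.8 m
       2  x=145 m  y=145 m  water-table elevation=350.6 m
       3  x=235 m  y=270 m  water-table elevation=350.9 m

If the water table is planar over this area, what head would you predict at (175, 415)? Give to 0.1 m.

With h = a·x + b·y + c and 1 as origin, the differences give:
  (-140)·a + (-175)·b = -0.2
  (-50)·a + (-50)·b = +0.1
Eliminate b (×(-50) and ×(-175), subtract): -1750·a = 27.50 → a = ∂h/∂x = -0.01571
Back-substitute: b = ∂h/∂y = +0.01371.
h(175, 415) = 350.8 + (-0.01571)·(-110) + (+0.01371)·(95) = 350.8 +1.729 +1.303 = 353.831 m.

353.8 m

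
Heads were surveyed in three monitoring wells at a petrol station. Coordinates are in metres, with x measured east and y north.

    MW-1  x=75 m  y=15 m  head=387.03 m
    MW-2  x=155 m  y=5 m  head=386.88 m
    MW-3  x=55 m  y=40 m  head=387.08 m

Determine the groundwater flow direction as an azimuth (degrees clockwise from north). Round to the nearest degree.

Differences from MW-1: to MW-2 (Δx, Δy, Δh) = (80, -10, -0.15); to MW-3 = (-20, 25, +0.05).
Solve a·Δx + b·Δy = Δh: det = 80·25 − (-20)·(-10) = 1800.
∂h/∂x = [(-0.15)·25 − (+0.05)·(-10)] / 1800 = -0.001806
∂h/∂y = [80·(+0.05) − (-20)·(-0.15)] / 1800 = +0.0005556
Flow direction (−∇h) has components (+0.001806 E, -0.0005556 N).
Azimuth = atan2(E, N) = atan2(+0.001806, -0.0005556) = 107.1° ≈ 107°.

107°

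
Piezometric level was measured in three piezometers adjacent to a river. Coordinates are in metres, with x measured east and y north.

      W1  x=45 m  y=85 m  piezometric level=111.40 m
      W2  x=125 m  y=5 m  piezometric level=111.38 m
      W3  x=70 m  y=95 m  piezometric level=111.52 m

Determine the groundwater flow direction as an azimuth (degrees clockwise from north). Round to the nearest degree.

Three-point gradient (reference W1): Δ to W2 = (80, -80, -0.02), Δ to W3 = (25, 10, +0.12).
∂h/∂x = +0.003357, ∂h/∂y = +0.003607 (det = 2800).
Flow direction (−∇h) has components (-0.003357 E, -0.003607 N).
Azimuth = atan2(E, N) = atan2(-0.003357, -0.003607) = 222.9° ≈ 223°.

223°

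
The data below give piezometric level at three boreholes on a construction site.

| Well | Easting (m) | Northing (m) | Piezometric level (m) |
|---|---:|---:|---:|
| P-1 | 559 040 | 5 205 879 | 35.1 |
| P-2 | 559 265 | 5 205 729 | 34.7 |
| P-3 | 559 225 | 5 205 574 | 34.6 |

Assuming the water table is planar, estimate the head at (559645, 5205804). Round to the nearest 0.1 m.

34.3 m

Differences from P-1: to P-2 (Δx, Δy, Δh) = (225, -150, -0.4); to P-3 = (185, -305, -0.5).
Determinant of the coordinate differences = 225·(-305) − 185·(-150) = -40875.
∂h/∂x = [(-0.4)·(-305) − (-0.5)·(-150)] / -40875 = -0.001150
∂h/∂y = [225·(-0.5) − 185·(-0.4)] / -40875 = +0.0009419
h(559645, 5205804) = 35.1 + (-0.001150)·(605) + (+0.0009419)·(-75) = 35.1 -0.696 -0.071 = 34.334 m.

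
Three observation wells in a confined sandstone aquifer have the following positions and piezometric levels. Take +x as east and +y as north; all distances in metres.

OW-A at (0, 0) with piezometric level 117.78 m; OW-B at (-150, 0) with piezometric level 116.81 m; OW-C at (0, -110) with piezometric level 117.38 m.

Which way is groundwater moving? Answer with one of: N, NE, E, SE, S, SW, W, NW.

∂h/∂x = (116.81 − 117.78) / (-150 − 0) = +0.006467
∂h/∂y = (117.38 − 117.78) / (-110 − 0) = +0.003636
Flow = −∇h = (-0.006467 east, -0.003636 north), which points southwest.

SW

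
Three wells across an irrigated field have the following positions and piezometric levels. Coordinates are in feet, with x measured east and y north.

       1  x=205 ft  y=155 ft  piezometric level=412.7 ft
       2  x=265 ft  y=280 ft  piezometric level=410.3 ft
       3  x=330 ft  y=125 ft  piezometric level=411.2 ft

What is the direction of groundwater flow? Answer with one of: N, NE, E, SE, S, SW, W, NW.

With h = a·x + b·y + c and 1 as origin, the differences give:
  60·a + 125·b = -2.4
  125·a + (-30)·b = -1.5
Eliminate b (×(-30) and ×125, subtract): -17425·a = 259.50 → a = ∂h/∂x = -0.01489
Back-substitute: b = ∂h/∂y = -0.01205.
Flow = −∇h = (+0.01489 east, +0.01205 north), which points northeast.

NE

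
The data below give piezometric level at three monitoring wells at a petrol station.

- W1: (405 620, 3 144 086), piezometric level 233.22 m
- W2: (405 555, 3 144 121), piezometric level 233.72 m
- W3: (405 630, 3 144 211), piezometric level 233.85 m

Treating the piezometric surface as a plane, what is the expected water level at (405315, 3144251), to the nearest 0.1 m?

Taking W1 as reference: W2−W1 = (-65, 35, +0.50); W3−W1 = (10, 125, +0.63).
Determinant of the coordinate differences = (-65)·125 − 10·35 = -8475.
∂h/∂x = [(+0.50)·125 − (+0.63)·35] / -8475 = -0.004773
∂h/∂y = [(-65)·(+0.63) − 10·(+0.50)] / -8475 = +0.005422
h(405315, 3144251) = 233.22 + (-0.004773)·(-305) + (+0.005422)·(165) = 233.22 +1.456 +0.895 = 235.570 m.

235.6 m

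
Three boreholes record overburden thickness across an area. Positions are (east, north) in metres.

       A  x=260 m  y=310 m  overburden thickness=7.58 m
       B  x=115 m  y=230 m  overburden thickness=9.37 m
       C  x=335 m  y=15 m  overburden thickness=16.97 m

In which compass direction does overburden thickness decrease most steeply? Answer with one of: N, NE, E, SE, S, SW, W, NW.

Three-point gradient (reference A): Δ to B = (-145, -80, +1.79), Δ to C = (75, -295, +9.39).
∂d/∂x = +0.004575, ∂d/∂y = -0.03067 (det = 48775).
Steepest decrease is along −∇f = (-0.004575 E, +0.03067 N) → north.

N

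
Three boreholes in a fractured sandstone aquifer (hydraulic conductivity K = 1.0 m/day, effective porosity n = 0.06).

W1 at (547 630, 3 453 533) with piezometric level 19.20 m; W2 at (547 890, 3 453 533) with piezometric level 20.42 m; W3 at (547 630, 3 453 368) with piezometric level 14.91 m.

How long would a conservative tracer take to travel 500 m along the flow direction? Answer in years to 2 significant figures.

3.1 years

∂h/∂x = (20.42 − 19.20) / (547890 − 547630) = +0.004692
∂h/∂y = (14.91 − 19.20) / (3453368 − 3453533) = +0.02600
|∇h| = √(0.004692² + 0.02600²) = 0.02642
Seepage velocity v = K·i/n = 1.0 × 0.02642 / 0.06 = 0.4403 m/day.
t = 500 / 0.4403 = 1136 days = 3.11 years.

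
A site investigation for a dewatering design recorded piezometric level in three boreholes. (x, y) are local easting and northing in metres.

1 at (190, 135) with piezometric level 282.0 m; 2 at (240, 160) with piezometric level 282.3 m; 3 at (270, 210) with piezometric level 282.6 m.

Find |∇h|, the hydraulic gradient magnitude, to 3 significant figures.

Differences from 1: to 2 (Δx, Δy, Δh) = (50, 25, +0.3); to 3 = (80, 75, +0.6).
Solve a·Δx + b·Δy = Δh: det = 50·75 − 80·25 = 1750.
∂h/∂x = [(+0.3)·75 − (+0.6)·25] / 1750 = +0.004286
∂h/∂y = [50·(+0.6) − 80·(+0.3)] / 1750 = +0.003429
|∇h| = √(0.004286² + 0.003429²) = 0.005489

0.00549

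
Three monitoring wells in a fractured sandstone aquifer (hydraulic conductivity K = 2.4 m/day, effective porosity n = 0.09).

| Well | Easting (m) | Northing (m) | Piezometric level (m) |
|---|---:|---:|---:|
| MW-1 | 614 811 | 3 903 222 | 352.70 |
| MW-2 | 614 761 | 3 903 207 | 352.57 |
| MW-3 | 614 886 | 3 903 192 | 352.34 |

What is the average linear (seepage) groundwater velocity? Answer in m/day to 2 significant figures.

0.28 m/day

With h = a·x + b·y + c and MW-1 as origin, the differences give:
  (-50)·a + (-15)·b = -0.13
  75·a + (-30)·b = -0.36
Eliminate b (×(-30) and ×(-15), subtract): 2625·a = -1.500 → a = ∂h/∂x = -0.0005714
Back-substitute: b = ∂h/∂y = +0.01057.
|∇h| = √(-0.0005714² + 0.01057²) = 0.01059
Seepage velocity v = K·i/n = 2.4 × 0.01059 / 0.09 = 0.2824 m/day.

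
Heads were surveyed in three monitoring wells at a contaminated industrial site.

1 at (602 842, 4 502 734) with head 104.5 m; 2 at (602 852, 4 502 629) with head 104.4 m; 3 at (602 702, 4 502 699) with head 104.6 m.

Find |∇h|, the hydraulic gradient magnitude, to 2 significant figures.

0.0013

Differences from 1: to 2 (Δx, Δy, Δh) = (10, -105, -0.1); to 3 = (-140, -35, +0.1).
Solve a·Δx + b·Δy = Δh: det = 10·(-35) − (-140)·(-105) = -15050.
∂h/∂x = [(-0.1)·(-35) − (+0.1)·(-105)] / -15050 = -0.0009302
∂h/∂y = [10·(+0.1) − (-140)·(-0.1)] / -15050 = +0.0008638
|∇h| = √(-0.0009302² + 0.0008638²) = 0.001269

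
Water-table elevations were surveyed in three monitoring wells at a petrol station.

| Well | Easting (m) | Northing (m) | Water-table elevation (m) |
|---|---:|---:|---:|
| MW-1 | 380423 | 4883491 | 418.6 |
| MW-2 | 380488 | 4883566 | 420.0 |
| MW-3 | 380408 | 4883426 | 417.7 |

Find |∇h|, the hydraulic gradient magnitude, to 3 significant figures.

Three-point gradient (reference MW-1): Δ to MW-2 = (65, 75, +1.4), Δ to MW-3 = (-15, -65, -0.9).
∂h/∂x = +0.007581, ∂h/∂y = +0.01210 (det = -3100).
|∇h| = √(0.007581² + 0.01210²) = 0.01428

0.0143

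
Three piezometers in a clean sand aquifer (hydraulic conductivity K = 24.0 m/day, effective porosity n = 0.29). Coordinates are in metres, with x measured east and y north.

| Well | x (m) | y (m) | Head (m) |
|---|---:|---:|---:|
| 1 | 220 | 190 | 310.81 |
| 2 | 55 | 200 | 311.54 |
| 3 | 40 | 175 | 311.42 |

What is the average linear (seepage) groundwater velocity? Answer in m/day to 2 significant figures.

Three-point gradient (reference 1): Δ to 2 = (-165, 10, +0.73), Δ to 3 = (-180, -15, +0.61).
∂h/∂x = -0.003988, ∂h/∂y = +0.007193 (det = 4275).
|∇h| = √(-0.003988² + 0.007193²) = 0.008225
Seepage velocity v = K·i/n = 24.0 × 0.008225 / 0.29 = 0.6807 m/day.

0.68 m/day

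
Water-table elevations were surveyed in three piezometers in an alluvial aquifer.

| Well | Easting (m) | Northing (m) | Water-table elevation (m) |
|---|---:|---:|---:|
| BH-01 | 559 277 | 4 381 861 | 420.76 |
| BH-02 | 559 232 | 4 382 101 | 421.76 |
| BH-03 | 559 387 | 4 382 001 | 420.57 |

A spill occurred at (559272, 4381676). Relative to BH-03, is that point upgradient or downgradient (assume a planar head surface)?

Taking BH-01 as reference: BH-02−BH-01 = (-45, 240, +1.00); BH-03−BH-01 = (110, 140, -0.19).
Determinant of the coordinate differences = (-45)·140 − 110·240 = -32700.
∂h/∂x = [(+1.00)·140 − (-0.19)·240] / -32700 = -0.005676
∂h/∂y = [(-45)·(-0.19) − 110·(+1.00)] / -32700 = +0.003102
Head at (559272, 4381676) = 420.76 + (-0.005676)·(-5) + (+0.003102)·(-185) = 420.21 m.
That is lower than the 420.57 m at BH-03, so the point is downgradient.

downgradient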